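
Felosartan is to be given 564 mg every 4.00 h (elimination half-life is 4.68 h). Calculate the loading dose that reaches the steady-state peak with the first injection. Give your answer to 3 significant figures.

1260 mg

k = ln 2 / 4.68 = 0.1481 h⁻¹
Accumulation ratio R = 1 / (1 − e^(−kτ)) = 1 / (1 − e^(−0.1481×4.00)) = 1 / (1 − 0.5530) = 2.237
Loading dose = maintenance dose × R = 564 × 2.237 ≈ 1260 mg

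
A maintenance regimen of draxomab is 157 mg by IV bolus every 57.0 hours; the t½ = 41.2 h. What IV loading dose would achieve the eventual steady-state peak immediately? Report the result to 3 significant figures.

255 mg

k = ln 2 / 41.2 = 0.01682 h⁻¹
Accumulation ratio R = 1 / (1 − e^(−kτ)) = 1 / (1 − e^(−0.01682×57.0)) = 1 / (1 − 0.3833) = 1.622
Loading dose = maintenance dose × R = 157 × 1.622 ≈ 255 mg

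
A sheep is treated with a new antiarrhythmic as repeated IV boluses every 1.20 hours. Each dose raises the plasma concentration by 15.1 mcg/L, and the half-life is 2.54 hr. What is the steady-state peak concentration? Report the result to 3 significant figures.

54.1 mcg/L

k = ln 2 / 2.54 = 0.2729 hr⁻¹
Fraction remaining after one interval: e^(−kτ) = e^(−0.2729 × 1.20) = 0.7207
R = 1 / (1 − 0.7207) = 3.581
Css,max = 15.1 × 3.581 ≈ 54.1 mcg/L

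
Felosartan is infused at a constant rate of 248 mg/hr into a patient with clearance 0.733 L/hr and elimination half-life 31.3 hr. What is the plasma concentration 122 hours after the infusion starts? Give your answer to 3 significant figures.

Css = rate / CL = 248 / 0.733 = 338.3 µg/mL
k = ln 2 / 31.3 = 0.02215 hr⁻¹
C(t) = Css (1 − e^(−kt)) = 338.3 × (1 − e^(−2.702)) = 338.3 × 0.9329 ≈ 316 µg/mL

316 µg/mL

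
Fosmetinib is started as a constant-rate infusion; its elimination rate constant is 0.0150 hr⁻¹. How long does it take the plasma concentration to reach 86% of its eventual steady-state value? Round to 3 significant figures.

f = 1 − e^(−kt)  ⇒  t = −ln(1 − f) / k
t = −ln(1 − 0.86) / 0.01500 = 1.966 / 0.01500 ≈ 131 hours

131 hours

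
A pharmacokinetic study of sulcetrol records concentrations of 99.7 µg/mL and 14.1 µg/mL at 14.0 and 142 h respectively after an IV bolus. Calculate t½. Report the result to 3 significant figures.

45.4 hours

k = ln(C₁/C₂) / (t₂ − t₁) = ln(99.7/14.1) / (142 − 14.0)
  = 1.956 / 128.0 = 0.01528 h⁻¹
t½ = ln 2 / k = ln 2 / 0.01528 ≈ 45.4 hours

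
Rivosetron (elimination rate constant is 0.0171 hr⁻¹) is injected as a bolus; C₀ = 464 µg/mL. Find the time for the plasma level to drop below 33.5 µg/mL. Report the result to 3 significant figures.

C(t) = C₀ e^(−kt)  ⇒  t = ln(C₀/C) / k
t = ln(464/33.5) / 0.01710 = 2.628 / 0.01710 ≈ 154 hours

154 hours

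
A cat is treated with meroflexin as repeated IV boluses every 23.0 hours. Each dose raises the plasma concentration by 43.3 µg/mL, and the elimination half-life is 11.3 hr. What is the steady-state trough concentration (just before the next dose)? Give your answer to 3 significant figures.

14.0 µg/mL

k = ln 2 / 11.3 = 0.06134 hr⁻¹
Fraction remaining after one interval: e^(−kτ) = e^(−0.06134 × 23.0) = 0.2439
R = 1 / (1 − 0.2439) = 1.323
Css,max = 43.3 × 1.323 = 57.27 µg/mL
Css,min = Css,max × e^(−kτ) = 57.27 × 0.2439 ≈ 14.0 µg/mL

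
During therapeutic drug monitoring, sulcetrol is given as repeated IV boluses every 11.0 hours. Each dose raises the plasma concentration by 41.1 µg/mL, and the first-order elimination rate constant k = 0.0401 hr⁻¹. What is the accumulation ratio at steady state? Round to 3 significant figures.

2.80

Fraction remaining after one interval: e^(−kτ) = e^(−0.04010 × 11.0) = 0.6433
R = 1 / (1 − 0.6433) = 1 / 0.3567 ≈ 2.80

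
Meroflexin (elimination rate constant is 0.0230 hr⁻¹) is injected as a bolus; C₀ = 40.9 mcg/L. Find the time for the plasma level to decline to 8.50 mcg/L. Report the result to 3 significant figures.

C(t) = C₀ e^(−kt)  ⇒  t = ln(C₀/C) / k
t = ln(40.9/8.50) / 0.02300 = 1.571 / 0.02300 ≈ 68.3 hours

68.3 hours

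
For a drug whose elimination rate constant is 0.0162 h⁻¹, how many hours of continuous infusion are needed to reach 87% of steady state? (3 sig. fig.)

126 hours

f = 1 − e^(−kt)  ⇒  t = −ln(1 − f) / k
t = −ln(1 − 0.87) / 0.01620 = 2.040 / 0.01620 ≈ 126 hours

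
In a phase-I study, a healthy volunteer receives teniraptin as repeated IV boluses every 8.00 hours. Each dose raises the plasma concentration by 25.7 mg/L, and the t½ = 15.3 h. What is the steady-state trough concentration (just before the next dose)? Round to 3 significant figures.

58.8 mg/L

k = ln 2 / 15.3 = 0.04530 h⁻¹
Fraction remaining after one interval: e^(−kτ) = e^(−0.04530 × 8.00) = 0.6960
R = 1 / (1 − 0.6960) = 3.289
Css,max = 25.7 × 3.289 = 84.53 mg/L
Css,min = Css,max × e^(−kτ) = 84.53 × 0.6960 ≈ 58.8 mg/L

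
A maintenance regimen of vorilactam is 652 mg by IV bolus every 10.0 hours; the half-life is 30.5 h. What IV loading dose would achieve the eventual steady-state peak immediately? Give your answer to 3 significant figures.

k = ln 2 / 30.5 = 0.02273 h⁻¹
Accumulation ratio R = 1 / (1 − e^(−kτ)) = 1 / (1 − e^(−0.02273×10.0)) = 1 / (1 − 0.7967) = 4.919
Loading dose = maintenance dose × R = 652 × 4.919 ≈ 3210 mg

3210 mg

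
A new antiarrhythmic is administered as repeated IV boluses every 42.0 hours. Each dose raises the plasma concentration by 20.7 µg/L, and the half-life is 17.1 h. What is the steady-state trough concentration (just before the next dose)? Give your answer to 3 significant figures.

k = ln 2 / 17.1 = 0.04053 h⁻¹
Fraction remaining after one interval: e^(−kτ) = e^(−0.04053 × 42.0) = 0.1822
R = 1 / (1 − 0.1822) = 1.223
Css,max = 20.7 × 1.223 = 25.31 µg/L
Css,min = Css,max × e^(−kτ) = 25.31 × 0.1822 ≈ 4.61 µg/L

4.61 µg/L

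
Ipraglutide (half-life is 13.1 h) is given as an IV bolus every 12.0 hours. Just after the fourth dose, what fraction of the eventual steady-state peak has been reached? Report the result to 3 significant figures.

0.921

k = ln 2 / 13.1 = 0.05291 h⁻¹
f_n = 1 − e^(−nkτ) = 1 − e^(−4 × 0.05291 × 12.0) = 1 − e^(−2.540) = 1 − 0.07888 ≈ 0.921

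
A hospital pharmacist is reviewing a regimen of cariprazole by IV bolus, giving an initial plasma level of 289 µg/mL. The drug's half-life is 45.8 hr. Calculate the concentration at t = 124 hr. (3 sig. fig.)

44.2 µg/mL

k = ln 2 / 45.8 = 0.01513 hr⁻¹
124 hr is 2.707 half-lives, so C = 289 × (1/2)^2.707 = 289 × 0.1531 ≈ 44.2 µg/mL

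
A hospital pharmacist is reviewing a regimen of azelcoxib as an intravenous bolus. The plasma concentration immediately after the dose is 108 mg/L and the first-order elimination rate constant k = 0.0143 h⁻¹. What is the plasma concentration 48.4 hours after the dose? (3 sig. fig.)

54.1 mg/L

C(t) = C₀ e^(−kt) = 108 × e^(−0.01430 × 48.4) = 108 × e^(−0.6921) = 108 × 0.5005 ≈ 54.1 mg/L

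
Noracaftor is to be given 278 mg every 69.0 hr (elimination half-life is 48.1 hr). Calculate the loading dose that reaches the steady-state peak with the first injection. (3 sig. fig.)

441 mg

k = ln 2 / 48.1 = 0.01441 hr⁻¹
Accumulation ratio R = 1 / (1 − e^(−kτ)) = 1 / (1 − e^(−0.01441×69.0)) = 1 / (1 − 0.3700) = 1.587
Loading dose = maintenance dose × R = 278 × 1.587 ≈ 441 mg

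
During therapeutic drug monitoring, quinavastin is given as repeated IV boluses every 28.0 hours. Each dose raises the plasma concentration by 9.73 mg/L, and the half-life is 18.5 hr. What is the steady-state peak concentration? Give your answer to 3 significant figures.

15.0 mg/L

k = ln 2 / 18.5 = 0.03747 hr⁻¹
Fraction remaining after one interval: e^(−kτ) = e^(−0.03747 × 28.0) = 0.3503
R = 1 / (1 − 0.3503) = 1.539
Css,max = 9.73 × 1.539 ≈ 15.0 mg/L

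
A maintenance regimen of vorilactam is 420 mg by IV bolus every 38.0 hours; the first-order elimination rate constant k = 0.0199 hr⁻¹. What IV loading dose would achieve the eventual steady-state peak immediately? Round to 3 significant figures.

792 mg

Accumulation ratio R = 1 / (1 − e^(−kτ)) = 1 / (1 − e^(−0.01990×38.0)) = 1 / (1 − 0.4694) = 1.885
Loading dose = maintenance dose × R = 420 × 1.885 ≈ 792 mg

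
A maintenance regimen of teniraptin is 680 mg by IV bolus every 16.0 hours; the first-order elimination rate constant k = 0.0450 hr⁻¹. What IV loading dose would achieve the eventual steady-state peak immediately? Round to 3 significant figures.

1320 mg

Accumulation ratio R = 1 / (1 − e^(−kτ)) = 1 / (1 − e^(−0.04500×16.0)) = 1 / (1 − 0.4868) = 1.948
Loading dose = maintenance dose × R = 680 × 1.948 ≈ 1320 mg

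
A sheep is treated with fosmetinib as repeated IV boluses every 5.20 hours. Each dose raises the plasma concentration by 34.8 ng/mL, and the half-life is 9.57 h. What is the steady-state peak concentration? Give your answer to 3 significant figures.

k = ln 2 / 9.57 = 0.07243 h⁻¹
Fraction remaining after one interval: e^(−kτ) = e^(−0.07243 × 5.20) = 0.6862
R = 1 / (1 − 0.6862) = 3.186
Css,max = 34.8 × 3.186 ≈ 111 ng/mL

111 ng/mL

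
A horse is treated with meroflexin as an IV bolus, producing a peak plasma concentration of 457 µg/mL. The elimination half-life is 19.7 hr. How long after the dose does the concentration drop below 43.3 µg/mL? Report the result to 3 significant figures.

k = ln 2 / 19.7 = 0.03519 hr⁻¹
C(t) = C₀ e^(−kt)  ⇒  t = ln(C₀/C) / k
t = ln(457/43.3) / 0.03519 = 2.357 / 0.03519 ≈ 67.0 hours

67.0 hours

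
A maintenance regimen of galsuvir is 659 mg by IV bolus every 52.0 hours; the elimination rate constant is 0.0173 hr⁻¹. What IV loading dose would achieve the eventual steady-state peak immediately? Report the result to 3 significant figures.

Accumulation ratio R = 1 / (1 − e^(−kτ)) = 1 / (1 − e^(−0.01730×52.0)) = 1 / (1 − 0.4067) = 1.686
Loading dose = maintenance dose × R = 659 × 1.686 ≈ 1110 mg

1110 mg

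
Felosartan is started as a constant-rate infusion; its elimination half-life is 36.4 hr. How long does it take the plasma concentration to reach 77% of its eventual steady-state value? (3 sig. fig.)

k = ln 2 / 36.4 = 0.01904 hr⁻¹
f = 1 − e^(−kt)  ⇒  t = −ln(1 − f) / k
t = −ln(1 − 0.77) / 0.01904 = 1.470 / 0.01904 ≈ 77.2 hours

77.2 hours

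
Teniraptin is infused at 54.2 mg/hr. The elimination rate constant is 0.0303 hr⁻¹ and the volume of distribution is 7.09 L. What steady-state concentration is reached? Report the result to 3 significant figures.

CL = k · V = 0.0303 × 7.09 = 0.2148 L/hr
Css = rate / CL = 54.2 / 0.2148 ≈ 252 µg/mL

252 µg/mL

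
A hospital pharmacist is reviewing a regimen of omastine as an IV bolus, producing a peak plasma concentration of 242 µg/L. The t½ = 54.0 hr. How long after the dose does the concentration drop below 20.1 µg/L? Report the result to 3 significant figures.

194 hours

k = ln 2 / 54.0 = 0.01284 hr⁻¹
C(t) = C₀ e^(−kt)  ⇒  t = ln(C₀/C) / k
t = ln(242/20.1) / 0.01284 = 2.488 / 0.01284 ≈ 194 hours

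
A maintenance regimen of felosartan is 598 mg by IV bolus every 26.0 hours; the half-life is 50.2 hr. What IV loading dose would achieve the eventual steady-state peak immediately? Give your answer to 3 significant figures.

k = ln 2 / 50.2 = 0.01381 hr⁻¹
Accumulation ratio R = 1 / (1 − e^(−kτ)) = 1 / (1 − e^(−0.01381×26.0)) = 1 / (1 − 0.6984) = 3.315
Loading dose = maintenance dose × R = 598 × 3.315 ≈ 1980 mg

1980 mg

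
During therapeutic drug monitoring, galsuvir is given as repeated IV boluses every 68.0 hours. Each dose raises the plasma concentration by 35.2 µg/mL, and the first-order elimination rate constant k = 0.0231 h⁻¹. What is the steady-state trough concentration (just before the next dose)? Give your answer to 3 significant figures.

9.24 µg/mL

Fraction remaining after one interval: e^(−kτ) = e^(−0.02310 × 68.0) = 0.2079
R = 1 / (1 − 0.2079) = 1.262
Css,max = 35.2 × 1.262 = 44.44 µg/mL
Css,min = Css,max × e^(−kτ) = 44.44 × 0.2079 ≈ 9.24 µg/mL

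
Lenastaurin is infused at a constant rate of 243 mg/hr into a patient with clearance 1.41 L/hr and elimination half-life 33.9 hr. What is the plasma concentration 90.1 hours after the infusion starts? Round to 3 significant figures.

Css = rate / CL = 243 / 1.41 = 172.3 mg/L
k = ln 2 / 33.9 = 0.02045 hr⁻¹
C(t) = Css (1 − e^(−kt)) = 172.3 × (1 − e^(−1.842)) = 172.3 × 0.8415 ≈ 145 mg/L

145 mg/L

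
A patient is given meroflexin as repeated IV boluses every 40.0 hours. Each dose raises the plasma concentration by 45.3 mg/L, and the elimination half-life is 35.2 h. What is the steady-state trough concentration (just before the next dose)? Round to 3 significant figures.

k = ln 2 / 35.2 = 0.01969 h⁻¹
Fraction remaining after one interval: e^(−kτ) = e^(−0.01969 × 40.0) = 0.4549
R = 1 / (1 − 0.4549) = 1.835
Css,max = 45.3 × 1.835 = 83.10 mg/L
Css,min = Css,max × e^(−kτ) = 83.10 × 0.4549 ≈ 37.8 mg/L

37.8 mg/L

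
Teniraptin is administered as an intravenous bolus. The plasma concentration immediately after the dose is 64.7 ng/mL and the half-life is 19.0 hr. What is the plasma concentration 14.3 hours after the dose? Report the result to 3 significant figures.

k = ln 2 / 19.0 = 0.03648 hr⁻¹
14.3 hr is 0.7526 half-lives, so C = 64.7 × (1/2)^0.7526 = 64.7 × 0.5935 ≈ 38.4 ng/mL

38.4 ng/mL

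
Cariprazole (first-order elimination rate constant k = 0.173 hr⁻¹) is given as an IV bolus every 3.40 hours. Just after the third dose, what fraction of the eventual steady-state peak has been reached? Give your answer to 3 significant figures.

0.829

f_n = 1 − e^(−nkτ) = 1 − e^(−3 × 0.1730 × 3.40) = 1 − e^(−1.765) = 1 − 0.1713 ≈ 0.829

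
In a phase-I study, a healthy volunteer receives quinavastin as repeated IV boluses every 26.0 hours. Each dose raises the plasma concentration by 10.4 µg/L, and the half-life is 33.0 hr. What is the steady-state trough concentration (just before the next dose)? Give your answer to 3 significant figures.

14.3 µg/L

k = ln 2 / 33.0 = 0.02100 hr⁻¹
Fraction remaining after one interval: e^(−kτ) = e^(−0.02100 × 26.0) = 0.5792
R = 1 / (1 − 0.5792) = 2.376
Css,max = 10.4 × 2.376 = 24.71 µg/L
Css,min = Css,max × e^(−kτ) = 24.71 × 0.5792 ≈ 14.3 µg/L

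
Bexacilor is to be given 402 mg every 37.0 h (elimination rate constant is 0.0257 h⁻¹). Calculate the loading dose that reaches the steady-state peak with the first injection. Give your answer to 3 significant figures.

Accumulation ratio R = 1 / (1 − e^(−kτ)) = 1 / (1 − e^(−0.02570×37.0)) = 1 / (1 − 0.3864) = 1.630
Loading dose = maintenance dose × R = 402 × 1.630 ≈ 655 mg

655 mg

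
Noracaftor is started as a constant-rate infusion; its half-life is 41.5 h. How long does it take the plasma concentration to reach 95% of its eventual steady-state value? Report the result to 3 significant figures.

k = ln 2 / 41.5 = 0.01670 h⁻¹
f = 1 − e^(−kt)  ⇒  t = −ln(1 − f) / k
t = −ln(1 − 0.95) / 0.01670 = 2.996 / 0.01670 ≈ 179 hours

179 hours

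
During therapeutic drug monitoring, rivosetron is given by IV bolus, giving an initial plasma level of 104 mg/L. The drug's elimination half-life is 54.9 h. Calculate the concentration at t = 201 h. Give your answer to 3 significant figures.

k = ln 2 / 54.9 = 0.01263 h⁻¹
C(t) = C₀ e^(−kt) = 104 × e^(−0.01263 × 201) = 104 × e^(−2.538) = 104 × 0.07904 ≈ 8.22 mg/L

8.22 mg/L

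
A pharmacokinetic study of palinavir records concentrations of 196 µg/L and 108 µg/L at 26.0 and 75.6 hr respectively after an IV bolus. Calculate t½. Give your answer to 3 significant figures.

k = ln(C₁/C₂) / (t₂ − t₁) = ln(196/108) / (75.6 − 26.0)
  = 0.5960 / 49.60 = 0.01202 hr⁻¹
t½ = ln 2 / k = ln 2 / 0.01202 ≈ 57.7 hours

57.7 hours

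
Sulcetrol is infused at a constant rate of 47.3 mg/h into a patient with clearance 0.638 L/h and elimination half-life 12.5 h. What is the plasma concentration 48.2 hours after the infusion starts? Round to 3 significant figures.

Css = rate / CL = 47.3 / 0.638 = 74.14 µg/mL
k = ln 2 / 12.5 = 0.05545 h⁻¹
C(t) = Css (1 − e^(−kt)) = 74.14 × (1 − e^(−2.673)) = 74.14 × 0.9309 ≈ 69.0 µg/mL

69.0 µg/mL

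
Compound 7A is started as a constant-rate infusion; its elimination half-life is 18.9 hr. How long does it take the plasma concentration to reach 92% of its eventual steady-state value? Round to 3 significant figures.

68.9 hours

k = ln 2 / 18.9 = 0.03667 hr⁻¹
f = 1 − e^(−kt)  ⇒  t = −ln(1 − f) / k
t = −ln(1 − 0.92) / 0.03667 = 2.526 / 0.03667 ≈ 68.9 hours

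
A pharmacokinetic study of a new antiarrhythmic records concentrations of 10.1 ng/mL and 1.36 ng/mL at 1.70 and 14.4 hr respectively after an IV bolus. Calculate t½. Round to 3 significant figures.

k = ln(C₁/C₂) / (t₂ − t₁) = ln(10.1/1.36) / (14.4 − 1.70)
  = 2.005 / 12.70 = 0.1579 hr⁻¹
t½ = ln 2 / k = ln 2 / 0.1579 ≈ 4.39 hours

4.39 hours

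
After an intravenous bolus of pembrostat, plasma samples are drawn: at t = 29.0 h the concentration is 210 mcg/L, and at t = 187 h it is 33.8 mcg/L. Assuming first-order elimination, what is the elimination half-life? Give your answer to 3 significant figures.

k = ln(C₁/C₂) / (t₂ − t₁) = ln(210/33.8) / (187 − 29.0)
  = 1.827 / 158.0 = 0.01156 h⁻¹
t½ = ln 2 / k = ln 2 / 0.01156 ≈ 60.0 hours

60.0 hours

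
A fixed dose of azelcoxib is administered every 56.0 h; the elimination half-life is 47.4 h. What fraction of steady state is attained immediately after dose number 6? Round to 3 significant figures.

0.993

k = ln 2 / 47.4 = 0.01462 h⁻¹
f_n = 1 − e^(−nkτ) = 1 − e^(−6 × 0.01462 × 56.0) = 1 − e^(−4.913) = 1 − 0.007347 ≈ 0.993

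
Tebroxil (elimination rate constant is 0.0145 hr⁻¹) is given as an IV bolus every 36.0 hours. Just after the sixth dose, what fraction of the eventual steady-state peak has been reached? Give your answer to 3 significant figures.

f_n = 1 − e^(−nkτ) = 1 − e^(−6 × 0.01450 × 36.0) = 1 − e^(−3.132) = 1 − 0.04363 ≈ 0.956

0.956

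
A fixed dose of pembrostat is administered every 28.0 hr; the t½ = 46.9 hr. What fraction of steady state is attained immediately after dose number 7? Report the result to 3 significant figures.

0.945

k = ln 2 / 46.9 = 0.01478 hr⁻¹
f_n = 1 − e^(−nkτ) = 1 − e^(−7 × 0.01478 × 28.0) = 1 − e^(−2.897) = 1 − 0.05520 ≈ 0.945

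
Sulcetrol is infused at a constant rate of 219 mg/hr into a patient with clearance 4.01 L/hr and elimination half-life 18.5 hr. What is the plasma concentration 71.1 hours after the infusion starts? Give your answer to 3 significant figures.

Css = rate / CL = 219 / 4.01 = 54.61 mg/L
k = ln 2 / 18.5 = 0.03747 hr⁻¹
C(t) = Css (1 − e^(−kt)) = 54.61 × (1 − e^(−2.664)) = 54.61 × 0.9303 ≈ 50.8 mg/L

50.8 mg/L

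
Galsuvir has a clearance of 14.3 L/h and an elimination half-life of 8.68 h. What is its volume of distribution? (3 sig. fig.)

k = ln 2 / t½ = ln 2 / 8.68 = 0.07986 h⁻¹
V = CL / k = 14.3 / 0.07986 ≈ 179 L

179 L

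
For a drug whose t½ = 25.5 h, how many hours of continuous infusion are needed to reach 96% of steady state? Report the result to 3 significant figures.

118 hours

k = ln 2 / 25.5 = 0.02718 h⁻¹
f = 1 − e^(−kt)  ⇒  t = −ln(1 − f) / k
t = −ln(1 − 0.96) / 0.02718 = 3.219 / 0.02718 ≈ 118 hours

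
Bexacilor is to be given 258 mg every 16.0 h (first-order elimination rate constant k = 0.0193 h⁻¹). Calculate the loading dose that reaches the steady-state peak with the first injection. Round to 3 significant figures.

Accumulation ratio R = 1 / (1 − e^(−kτ)) = 1 / (1 − e^(−0.01930×16.0)) = 1 / (1 − 0.7343) = 3.764
Loading dose = maintenance dose × R = 258 × 3.764 ≈ 971 mg

971 mg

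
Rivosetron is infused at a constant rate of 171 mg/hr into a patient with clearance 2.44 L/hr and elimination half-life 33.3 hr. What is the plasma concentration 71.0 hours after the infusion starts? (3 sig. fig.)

Css = rate / CL = 171 / 2.44 = 70.08 mg/L
k = ln 2 / 33.3 = 0.02082 hr⁻¹
C(t) = Css (1 − e^(−kt)) = 70.08 × (1 − e^(−1.478)) = 70.08 × 0.7719 ≈ 54.1 mg/L

54.1 mg/L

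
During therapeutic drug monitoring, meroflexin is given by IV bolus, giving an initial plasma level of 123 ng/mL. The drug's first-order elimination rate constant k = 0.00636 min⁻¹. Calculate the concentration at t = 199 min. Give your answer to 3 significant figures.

34.7 ng/mL

C(t) = C₀ e^(−kt) = 123 × e^(−0.006360 × 199) = 123 × e^(−1.266) = 123 × 0.2821 ≈ 34.7 ng/mL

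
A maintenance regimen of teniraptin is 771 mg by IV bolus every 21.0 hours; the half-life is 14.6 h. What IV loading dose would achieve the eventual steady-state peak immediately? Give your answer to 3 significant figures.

1220 mg

k = ln 2 / 14.6 = 0.04748 h⁻¹
Accumulation ratio R = 1 / (1 − e^(−kτ)) = 1 / (1 − e^(−0.04748×21.0)) = 1 / (1 − 0.3690) = 1.585
Loading dose = maintenance dose × R = 771 × 1.585 ≈ 1220 mg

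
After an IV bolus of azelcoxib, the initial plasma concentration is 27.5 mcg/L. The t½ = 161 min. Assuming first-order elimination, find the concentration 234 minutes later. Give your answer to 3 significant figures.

10.0 mcg/L

k = ln 2 / 161 = 0.004305 min⁻¹
234 min is 1.453 half-lives, so C = 27.5 × (1/2)^1.453 = 27.5 × 0.3652 ≈ 10.0 mcg/L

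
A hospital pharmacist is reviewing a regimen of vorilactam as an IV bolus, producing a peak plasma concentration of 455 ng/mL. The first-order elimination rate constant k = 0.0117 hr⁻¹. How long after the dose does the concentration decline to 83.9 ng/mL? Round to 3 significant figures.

145 hours

C(t) = C₀ e^(−kt)  ⇒  t = ln(C₀/C) / k
t = ln(455/83.9) / 0.01170 = 1.691 / 0.01170 ≈ 145 hours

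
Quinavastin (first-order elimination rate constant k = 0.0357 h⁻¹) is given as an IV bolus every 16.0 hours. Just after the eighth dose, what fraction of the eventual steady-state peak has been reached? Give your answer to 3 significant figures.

0.990

f_n = 1 − e^(−nkτ) = 1 − e^(−8 × 0.03570 × 16.0) = 1 − e^(−4.570) = 1 − 0.01036 ≈ 0.990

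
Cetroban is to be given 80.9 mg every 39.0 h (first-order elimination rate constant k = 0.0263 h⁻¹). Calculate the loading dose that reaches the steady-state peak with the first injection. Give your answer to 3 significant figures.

126 mg

Accumulation ratio R = 1 / (1 − e^(−kτ)) = 1 / (1 − e^(−0.02630×39.0)) = 1 / (1 − 0.3585) = 1.559
Loading dose = maintenance dose × R = 80.9 × 1.559 ≈ 126 mg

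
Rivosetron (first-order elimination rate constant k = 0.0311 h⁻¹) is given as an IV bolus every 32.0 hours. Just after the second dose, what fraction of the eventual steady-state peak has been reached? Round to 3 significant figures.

0.863

f_n = 1 − e^(−nkτ) = 1 − e^(−2 × 0.03110 × 32.0) = 1 − e^(−1.990) = 1 − 0.1366 ≈ 0.863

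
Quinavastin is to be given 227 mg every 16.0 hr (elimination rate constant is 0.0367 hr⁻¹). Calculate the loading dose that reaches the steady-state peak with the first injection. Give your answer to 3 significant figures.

511 mg

Accumulation ratio R = 1 / (1 − e^(−kτ)) = 1 / (1 − e^(−0.03670×16.0)) = 1 / (1 − 0.5559) = 2.252
Loading dose = maintenance dose × R = 227 × 2.252 ≈ 511 mg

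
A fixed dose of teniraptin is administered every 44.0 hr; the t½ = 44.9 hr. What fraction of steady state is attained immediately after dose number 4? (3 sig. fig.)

k = ln 2 / 44.9 = 0.01544 hr⁻¹
f_n = 1 − e^(−nkτ) = 1 − e^(−4 × 0.01544 × 44.0) = 1 − e^(−2.717) = 1 − 0.06607 ≈ 0.934

0.934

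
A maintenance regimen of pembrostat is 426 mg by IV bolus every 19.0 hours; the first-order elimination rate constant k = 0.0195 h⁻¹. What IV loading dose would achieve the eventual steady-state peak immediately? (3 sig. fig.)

Accumulation ratio R = 1 / (1 − e^(−kτ)) = 1 / (1 − e^(−0.01950×19.0)) = 1 / (1 − 0.6904) = 3.230
Loading dose = maintenance dose × R = 426 × 3.230 ≈ 1380 mg

1380 mg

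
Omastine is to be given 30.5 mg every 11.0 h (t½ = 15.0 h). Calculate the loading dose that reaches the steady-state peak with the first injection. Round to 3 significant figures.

k = ln 2 / 15.0 = 0.04621 h⁻¹
Accumulation ratio R = 1 / (1 − e^(−kτ)) = 1 / (1 − e^(−0.04621×11.0)) = 1 / (1 − 0.6015) = 2.509
Loading dose = maintenance dose × R = 30.5 × 2.509 ≈ 76.5 mg

76.5 mg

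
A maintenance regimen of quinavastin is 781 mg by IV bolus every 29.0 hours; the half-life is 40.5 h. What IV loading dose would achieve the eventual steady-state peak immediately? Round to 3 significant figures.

2000 mg

k = ln 2 / 40.5 = 0.01711 h⁻¹
Accumulation ratio R = 1 / (1 − e^(−kτ)) = 1 / (1 − e^(−0.01711×29.0)) = 1 / (1 − 0.6088) = 2.556
Loading dose = maintenance dose × R = 781 × 2.556 ≈ 2000 mg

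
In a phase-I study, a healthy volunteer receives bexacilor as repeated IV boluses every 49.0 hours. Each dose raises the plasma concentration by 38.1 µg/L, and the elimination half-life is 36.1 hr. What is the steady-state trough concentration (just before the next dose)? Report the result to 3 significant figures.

k = ln 2 / 36.1 = 0.01920 hr⁻¹
Fraction remaining after one interval: e^(−kτ) = e^(−0.01920 × 49.0) = 0.3903
R = 1 / (1 − 0.3903) = 1.640
Css,max = 38.1 × 1.640 = 62.49 µg/L
Css,min = Css,max × e^(−kτ) = 62.49 × 0.3903 ≈ 24.4 µg/L

24.4 µg/L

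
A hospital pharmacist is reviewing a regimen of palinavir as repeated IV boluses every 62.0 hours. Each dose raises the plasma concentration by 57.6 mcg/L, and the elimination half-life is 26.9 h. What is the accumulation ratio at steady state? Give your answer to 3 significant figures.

k = ln 2 / 26.9 = 0.02577 h⁻¹
Fraction remaining after one interval: e^(−kτ) = e^(−0.02577 × 62.0) = 0.2024
R = 1 / (1 − 0.2024) = 1 / 0.7976 ≈ 1.25

1.25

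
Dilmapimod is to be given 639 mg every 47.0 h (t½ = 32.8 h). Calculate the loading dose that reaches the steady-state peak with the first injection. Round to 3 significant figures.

1010 mg

k = ln 2 / 32.8 = 0.02113 h⁻¹
Accumulation ratio R = 1 / (1 − e^(−kτ)) = 1 / (1 − e^(−0.02113×47.0)) = 1 / (1 − 0.3704) = 1.588
Loading dose = maintenance dose × R = 639 × 1.588 ≈ 1010 mg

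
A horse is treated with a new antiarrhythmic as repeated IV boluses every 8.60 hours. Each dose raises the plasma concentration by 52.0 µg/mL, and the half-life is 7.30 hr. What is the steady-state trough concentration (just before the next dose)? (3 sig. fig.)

41.2 µg/mL

k = ln 2 / 7.30 = 0.09495 hr⁻¹
Fraction remaining after one interval: e^(−kτ) = e^(−0.09495 × 8.60) = 0.4419
R = 1 / (1 − 0.4419) = 1.792
Css,max = 52.0 × 1.792 = 93.18 µg/mL
Css,min = Css,max × e^(−kτ) = 93.18 × 0.4419 ≈ 41.2 µg/mL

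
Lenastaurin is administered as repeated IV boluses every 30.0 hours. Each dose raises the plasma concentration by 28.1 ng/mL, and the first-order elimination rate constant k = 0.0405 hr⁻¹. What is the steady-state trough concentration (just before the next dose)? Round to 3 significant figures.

11.9 ng/mL

Fraction remaining after one interval: e^(−kτ) = e^(−0.04050 × 30.0) = 0.2967
R = 1 / (1 − 0.2967) = 1.422
Css,max = 28.1 × 1.422 = 39.96 ng/mL
Css,min = Css,max × e^(−kτ) = 39.96 × 0.2967 ≈ 11.9 ng/mL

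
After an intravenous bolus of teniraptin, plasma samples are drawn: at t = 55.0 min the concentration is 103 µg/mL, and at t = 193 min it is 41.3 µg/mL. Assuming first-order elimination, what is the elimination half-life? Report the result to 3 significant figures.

k = ln(C₁/C₂) / (t₂ − t₁) = ln(103/41.3) / (193 − 55.0)
  = 0.9139 / 138.0 = 0.006622 min⁻¹
t½ = ln 2 / k = ln 2 / 0.006622 ≈ 105 minutes

105 minutes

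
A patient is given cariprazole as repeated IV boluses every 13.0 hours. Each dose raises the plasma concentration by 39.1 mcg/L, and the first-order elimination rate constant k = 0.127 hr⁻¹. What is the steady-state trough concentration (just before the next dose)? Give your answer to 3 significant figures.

9.28 mcg/L

Fraction remaining after one interval: e^(−kτ) = e^(−0.1270 × 13.0) = 0.1919
R = 1 / (1 − 0.1919) = 1.237
Css,max = 39.1 × 1.237 = 48.38 mcg/L
Css,min = Css,max × e^(−kτ) = 48.38 × 0.1919 ≈ 9.28 mcg/L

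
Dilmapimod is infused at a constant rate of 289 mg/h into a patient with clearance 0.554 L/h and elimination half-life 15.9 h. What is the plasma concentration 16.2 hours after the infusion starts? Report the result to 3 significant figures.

Css = rate / CL = 289 / 0.554 = 521.7 µg/mL
k = ln 2 / 15.9 = 0.04359 h⁻¹
C(t) = Css (1 − e^(−kt)) = 521.7 × (1 − e^(−0.7062)) = 521.7 × 0.5065 ≈ 264 µg/mL

264 µg/mL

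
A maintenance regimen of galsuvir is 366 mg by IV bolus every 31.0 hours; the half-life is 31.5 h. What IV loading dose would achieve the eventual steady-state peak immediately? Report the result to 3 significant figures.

740 mg

k = ln 2 / 31.5 = 0.02200 h⁻¹
Accumulation ratio R = 1 / (1 − e^(−kτ)) = 1 / (1 − e^(−0.02200×31.0)) = 1 / (1 − 0.5055) = 2.022
Loading dose = maintenance dose × R = 366 × 2.022 ≈ 740 mg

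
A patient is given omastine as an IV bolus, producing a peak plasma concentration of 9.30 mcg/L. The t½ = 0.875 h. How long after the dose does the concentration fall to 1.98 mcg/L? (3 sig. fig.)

1.95 hours

k = ln 2 / 0.875 = 0.7922 h⁻¹
C(t) = C₀ e^(−kt)  ⇒  t = ln(C₀/C) / k
t = ln(9.30/1.98) / 0.7922 = 1.547 / 0.7922 ≈ 1.95 hours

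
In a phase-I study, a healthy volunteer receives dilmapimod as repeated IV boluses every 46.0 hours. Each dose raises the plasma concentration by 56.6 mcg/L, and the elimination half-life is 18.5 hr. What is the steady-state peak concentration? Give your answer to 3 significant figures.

68.9 mcg/L

k = ln 2 / 18.5 = 0.03747 hr⁻¹
Fraction remaining after one interval: e^(−kτ) = e^(−0.03747 × 46.0) = 0.1784
R = 1 / (1 − 0.1784) = 1.217
Css,max = 56.6 × 1.217 ≈ 68.9 mcg/L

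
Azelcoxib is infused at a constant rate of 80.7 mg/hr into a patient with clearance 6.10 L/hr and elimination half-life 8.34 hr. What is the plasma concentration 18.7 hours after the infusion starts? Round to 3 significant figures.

10.4 mg/L

Css = rate / CL = 80.7 / 6.10 = 13.23 mg/L
k = ln 2 / 8.34 = 0.08311 hr⁻¹
C(t) = Css (1 − e^(−kt)) = 13.23 × (1 − e^(−1.554)) = 13.23 × 0.7886 ≈ 10.4 mg/L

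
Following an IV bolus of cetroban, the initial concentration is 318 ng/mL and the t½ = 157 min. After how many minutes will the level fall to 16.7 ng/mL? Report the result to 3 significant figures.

k = ln 2 / 157 = 0.004415 min⁻¹
C(t) = C₀ e^(−kt)  ⇒  t = ln(C₀/C) / k
t = ln(318/16.7) / 0.004415 = 2.947 / 0.004415 ≈ 667 minutes

667 minutes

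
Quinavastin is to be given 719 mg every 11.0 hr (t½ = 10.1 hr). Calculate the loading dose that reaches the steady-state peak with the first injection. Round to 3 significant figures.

1360 mg

k = ln 2 / 10.1 = 0.06863 hr⁻¹
Accumulation ratio R = 1 / (1 − e^(−kτ)) = 1 / (1 − e^(−0.06863×11.0)) = 1 / (1 − 0.4701) = 1.887
Loading dose = maintenance dose × R = 719 × 1.887 ≈ 1360 mg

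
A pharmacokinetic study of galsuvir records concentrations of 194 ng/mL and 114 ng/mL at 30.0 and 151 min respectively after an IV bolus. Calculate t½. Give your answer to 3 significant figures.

158 minutes

k = ln(C₁/C₂) / (t₂ − t₁) = ln(194/114) / (151 − 30.0)
  = 0.5317 / 121.0 = 0.004394 min⁻¹
t½ = ln 2 / k = ln 2 / 0.004394 ≈ 158 minutes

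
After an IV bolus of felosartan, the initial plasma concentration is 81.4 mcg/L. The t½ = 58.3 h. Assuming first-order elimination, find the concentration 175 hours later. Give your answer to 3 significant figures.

10.2 mcg/L

k = ln 2 / 58.3 = 0.01189 h⁻¹
175 h is 3.002 half-lives, so C = 81.4 × (1/2)^3.002 = 81.4 × 0.1249 ≈ 10.2 mcg/L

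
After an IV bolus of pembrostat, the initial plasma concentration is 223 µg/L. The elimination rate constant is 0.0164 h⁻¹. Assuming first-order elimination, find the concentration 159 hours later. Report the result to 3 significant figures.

C(t) = C₀ e^(−kt) = 223 × e^(−0.01640 × 159) = 223 × e^(−2.608) = 223 × 0.07371 ≈ 16.4 µg/L

16.4 µg/L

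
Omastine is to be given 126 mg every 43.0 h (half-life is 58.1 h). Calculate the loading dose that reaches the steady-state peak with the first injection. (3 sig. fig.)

314 mg

k = ln 2 / 58.1 = 0.01193 h⁻¹
Accumulation ratio R = 1 / (1 − e^(−kτ)) = 1 / (1 − e^(−0.01193×43.0)) = 1 / (1 − 0.5987) = 2.492
Loading dose = maintenance dose × R = 126 × 2.492 ≈ 314 mg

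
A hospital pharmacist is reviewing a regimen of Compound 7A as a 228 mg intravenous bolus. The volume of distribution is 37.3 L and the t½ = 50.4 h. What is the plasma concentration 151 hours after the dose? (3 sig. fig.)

0.766 mg/L

C₀ = dose / V = 228 / 37.3 = 6.113 mg/L
k = ln 2 / 50.4 = 0.01375 h⁻¹
C(t) = C₀ e^(−kt) = 6.113 × e^(−0.01375 × 151) = 6.113 × e^(−2.077) = 6.113 × 0.1253 ≈ 0.766 mg/L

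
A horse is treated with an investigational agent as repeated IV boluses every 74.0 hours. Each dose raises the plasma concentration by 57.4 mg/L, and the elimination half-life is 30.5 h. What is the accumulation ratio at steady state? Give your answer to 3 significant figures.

1.23

k = ln 2 / 30.5 = 0.02273 h⁻¹
Fraction remaining after one interval: e^(−kτ) = e^(−0.02273 × 74.0) = 0.1861
R = 1 / (1 − 0.1861) = 1 / 0.8139 ≈ 1.23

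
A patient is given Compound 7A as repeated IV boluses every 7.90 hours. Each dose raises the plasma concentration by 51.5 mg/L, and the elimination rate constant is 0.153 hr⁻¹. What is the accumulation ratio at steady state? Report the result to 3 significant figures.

1.43

Fraction remaining after one interval: e^(−kτ) = e^(−0.1530 × 7.90) = 0.2986
R = 1 / (1 − 0.2986) = 1 / 0.7014 ≈ 1.43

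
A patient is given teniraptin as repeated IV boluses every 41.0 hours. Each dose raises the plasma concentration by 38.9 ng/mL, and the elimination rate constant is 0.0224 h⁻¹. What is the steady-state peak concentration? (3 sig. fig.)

Fraction remaining after one interval: e^(−kτ) = e^(−0.02240 × 41.0) = 0.3992
R = 1 / (1 − 0.3992) = 1.664
Css,max = 38.9 × 1.664 ≈ 64.7 ng/mL

64.7 ng/mL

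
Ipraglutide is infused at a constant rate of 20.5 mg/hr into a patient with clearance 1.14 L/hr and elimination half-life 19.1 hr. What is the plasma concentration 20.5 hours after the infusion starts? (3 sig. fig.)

Css = rate / CL = 20.5 / 1.14 = 17.98 mg/L
k = ln 2 / 19.1 = 0.03629 hr⁻¹
C(t) = Css (1 − e^(−kt)) = 17.98 × (1 − e^(−0.7440)) = 17.98 × 0.5248 ≈ 9.44 mg/L

9.44 mg/L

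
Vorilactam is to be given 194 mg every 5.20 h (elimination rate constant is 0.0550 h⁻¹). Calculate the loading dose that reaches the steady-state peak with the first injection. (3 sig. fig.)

780 mg

Accumulation ratio R = 1 / (1 − e^(−kτ)) = 1 / (1 − e^(−0.05500×5.20)) = 1 / (1 − 0.7513) = 4.020
Loading dose = maintenance dose × R = 194 × 4.020 ≈ 780 mg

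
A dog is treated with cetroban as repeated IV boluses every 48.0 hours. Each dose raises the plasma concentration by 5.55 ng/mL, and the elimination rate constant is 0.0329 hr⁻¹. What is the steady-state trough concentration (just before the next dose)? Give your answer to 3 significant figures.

1.44 ng/mL

Fraction remaining after one interval: e^(−kτ) = e^(−0.03290 × 48.0) = 0.2061
R = 1 / (1 − 0.2061) = 1.260
Css,max = 5.55 × 1.260 = 6.991 ng/mL
Css,min = Css,max × e^(−kτ) = 6.991 × 0.2061 ≈ 1.44 ng/mL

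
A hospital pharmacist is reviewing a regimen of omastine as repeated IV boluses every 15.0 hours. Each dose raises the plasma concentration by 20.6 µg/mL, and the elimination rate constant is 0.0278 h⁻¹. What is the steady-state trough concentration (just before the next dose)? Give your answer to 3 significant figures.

39.8 µg/mL

Fraction remaining after one interval: e^(−kτ) = e^(−0.02780 × 15.0) = 0.6590
R = 1 / (1 − 0.6590) = 2.933
Css,max = 20.6 × 2.933 = 60.41 µg/mL
Css,min = Css,max × e^(−kτ) = 60.41 × 0.6590 ≈ 39.8 µg/mL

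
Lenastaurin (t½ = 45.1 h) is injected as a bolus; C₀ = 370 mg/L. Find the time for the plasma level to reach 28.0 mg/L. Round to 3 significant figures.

168 hours

k = ln 2 / 45.1 = 0.01537 h⁻¹
C(t) = C₀ e^(−kt)  ⇒  t = ln(C₀/C) / k
t = ln(370/28.0) / 0.01537 = 2.581 / 0.01537 ≈ 168 hours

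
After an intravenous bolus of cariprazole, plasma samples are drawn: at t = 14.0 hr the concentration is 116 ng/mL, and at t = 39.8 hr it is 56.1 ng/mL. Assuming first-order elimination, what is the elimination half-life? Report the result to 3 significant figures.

k = ln(C₁/C₂) / (t₂ − t₁) = ln(116/56.1) / (39.8 − 14.0)
  = 0.7265 / 25.80 = 0.02816 hr⁻¹
t½ = ln 2 / k = ln 2 / 0.02816 ≈ 24.6 hours

24.6 hours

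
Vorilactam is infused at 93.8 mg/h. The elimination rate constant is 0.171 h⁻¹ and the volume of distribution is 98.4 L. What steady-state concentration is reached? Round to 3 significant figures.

CL = k · V = 0.171 × 98.4 = 16.83 L/h
Css = rate / CL = 93.8 / 16.83 ≈ 5.57 mg/L

5.57 mg/L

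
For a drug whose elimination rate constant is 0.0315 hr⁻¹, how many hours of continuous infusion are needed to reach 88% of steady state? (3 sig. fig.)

67.3 hours

f = 1 − e^(−kt)  ⇒  t = −ln(1 − f) / k
t = −ln(1 − 0.88) / 0.03150 = 2.120 / 0.03150 ≈ 67.3 hours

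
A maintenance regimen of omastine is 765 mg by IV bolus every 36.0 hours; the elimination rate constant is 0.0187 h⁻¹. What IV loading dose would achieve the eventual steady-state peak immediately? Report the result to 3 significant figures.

1560 mg

Accumulation ratio R = 1 / (1 − e^(−kτ)) = 1 / (1 − e^(−0.01870×36.0)) = 1 / (1 − 0.5101) = 2.041
Loading dose = maintenance dose × R = 765 × 2.041 ≈ 1560 mg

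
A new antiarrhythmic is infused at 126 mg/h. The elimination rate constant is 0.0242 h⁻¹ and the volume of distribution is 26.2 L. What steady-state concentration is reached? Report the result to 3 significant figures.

199 µg/mL

CL = k · V = 0.0242 × 26.2 = 0.6340 L/h
Css = rate / CL = 126 / 0.6340 ≈ 199 µg/mL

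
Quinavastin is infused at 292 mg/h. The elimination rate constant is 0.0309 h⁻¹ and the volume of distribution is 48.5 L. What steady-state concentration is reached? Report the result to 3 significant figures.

195 µg/mL

CL = k · V = 0.0309 × 48.5 = 1.499 L/h
Css = rate / CL = 292 / 1.499 ≈ 195 µg/mL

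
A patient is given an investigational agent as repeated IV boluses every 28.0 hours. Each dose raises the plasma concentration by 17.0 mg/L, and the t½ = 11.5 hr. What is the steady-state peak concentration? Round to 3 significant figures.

k = ln 2 / 11.5 = 0.06027 hr⁻¹
Fraction remaining after one interval: e^(−kτ) = e^(−0.06027 × 28.0) = 0.1850
R = 1 / (1 − 0.1850) = 1.227
Css,max = 17.0 × 1.227 ≈ 20.9 mg/L

20.9 mg/L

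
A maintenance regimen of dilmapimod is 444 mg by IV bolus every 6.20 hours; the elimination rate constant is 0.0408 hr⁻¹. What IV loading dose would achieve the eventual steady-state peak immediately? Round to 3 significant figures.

Accumulation ratio R = 1 / (1 − e^(−kτ)) = 1 / (1 − e^(−0.04080×6.20)) = 1 / (1 − 0.7765) = 4.474
Loading dose = maintenance dose × R = 444 × 4.474 ≈ 1990 mg

1990 mg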